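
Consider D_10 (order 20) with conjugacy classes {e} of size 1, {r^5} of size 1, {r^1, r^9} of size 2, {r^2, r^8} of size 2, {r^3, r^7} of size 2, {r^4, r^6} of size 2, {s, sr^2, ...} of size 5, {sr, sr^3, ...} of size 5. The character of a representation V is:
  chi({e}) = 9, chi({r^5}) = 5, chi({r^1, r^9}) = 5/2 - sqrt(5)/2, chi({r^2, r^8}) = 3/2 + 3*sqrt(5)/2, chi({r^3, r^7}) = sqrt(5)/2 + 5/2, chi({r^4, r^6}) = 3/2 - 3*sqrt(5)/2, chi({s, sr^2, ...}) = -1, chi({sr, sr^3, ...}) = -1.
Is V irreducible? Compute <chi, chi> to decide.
Not irreducible (reducible): <chi, chi> = 10 > 1.

Solution. <chi, chi> = (1/|G|) sum_C |C| * |chi(C)|^2 = (1/20)[1*|9|^2 + 1*|5|^2 + 2*|5/2 - sqrt(5)/2|^2 + 2*|3/2 + 3*sqrt(5)/2|^2 + 2*|sqrt(5)/2 + 5/2|^2 + 2*|3/2 - 3*sqrt(5)/2|^2 + 5*|-1|^2 + 5*|-1|^2]
  = (1/20)[(81) + (25) + (15 - 5*sqrt(5)) + (9*sqrt(5) + 27) + (5*sqrt(5) + 15) + (27 - 9*sqrt(5)) + (5) + (5)] = 200/20 = 10.
A character is irreducible iff <chi, chi> = 1, so this representation is reducible.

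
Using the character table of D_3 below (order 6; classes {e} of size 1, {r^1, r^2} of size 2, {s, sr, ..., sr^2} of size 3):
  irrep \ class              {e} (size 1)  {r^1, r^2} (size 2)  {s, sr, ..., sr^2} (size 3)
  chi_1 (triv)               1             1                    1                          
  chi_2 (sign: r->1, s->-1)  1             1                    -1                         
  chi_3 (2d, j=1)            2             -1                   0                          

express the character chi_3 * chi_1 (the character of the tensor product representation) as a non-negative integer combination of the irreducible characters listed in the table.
chi_3 tensor chi_1 = chi_3 (all other irreducibles have multiplicity 0).

Solution. The character of a tensor product is the pointwise product (chi_3 * chi_1)(C) = chi_3(C) * chi_1(C):
  {e}: (2)*(1), {r^1, r^2}: (-1)*(1), {s, sr, ..., sr^2}: (0)*(1)
so (chi_3 * chi_1) takes values
  {e} -> 2, {r^1, r^2} -> -1, {s, sr, ..., sr^2} -> 0.
Now take the inner product of this character with each irreducible chi from the table, <chi_3*chi_1, chi> = (1/6) sum_C |C| (chi_3*chi_1)(C) conj(chi(C)):
  <chi_3*chi_1, chi_1> = (1/6)[1*(2)*conj(1) + 2*(-1)*conj(1) + 3*(0)*conj(1)]
      = (1/6)[(2) + (-2) + (0)] = 0/6 = 0
  <chi_3*chi_1, chi_2> = (1/6)[1*(2)*conj(1) + 2*(-1)*conj(1) + 3*(0)*conj(-1)]
      = (1/6)[(2) + (-2) + (0)] = 0/6 = 0
  <chi_3*chi_1, chi_3> = (1/6)[1*(2)*conj(2) + 2*(-1)*conj(-1) + 3*(0)*conj(0)]
      = (1/6)[(4) + (2) + (0)] = 6/6 = 1
Hence the multiplicities are chi_3: 1. Dimension check: dim(chi_3)*dim(chi_1) = 2*1 = 2 and sum (mult * dim) = 1*2 = 2.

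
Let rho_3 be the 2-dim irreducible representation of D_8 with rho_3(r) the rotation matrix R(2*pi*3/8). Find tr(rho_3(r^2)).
chi_{rho_3}(r^2) = 2*cos(2*pi*3*2/8) = 0

Reasoning: rho_3(r^2) is rotation by angle 2*pi*3*2/8, whose trace is 2*cos(2*pi*3*2/8) = 0.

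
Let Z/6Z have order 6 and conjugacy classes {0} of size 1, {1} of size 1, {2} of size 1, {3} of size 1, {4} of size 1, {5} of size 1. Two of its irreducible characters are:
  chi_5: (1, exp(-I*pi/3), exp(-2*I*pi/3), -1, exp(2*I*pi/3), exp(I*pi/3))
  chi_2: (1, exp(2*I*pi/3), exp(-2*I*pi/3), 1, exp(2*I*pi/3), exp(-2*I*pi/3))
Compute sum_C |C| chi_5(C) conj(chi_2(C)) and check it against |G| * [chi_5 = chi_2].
Sum = 0; so <chi_5, chi_2> = 0 (distinct irreducibles are orthogonal).

Proof sketch: Compute term by term over conjugacy classes (|C| * chi_5(C) * conj(chi_2(C))):
  1*(1)*conj(1) + 1*(exp(-I*pi/3))*conj(exp(2*I*pi/3)) + 1*(exp(-2*I*pi/3))*conj(exp(-2*I*pi/3)) + 1*(-1)*conj(1) + 1*(exp(2*I*pi/3))*conj(exp(2*I*pi/3)) + 1*(exp(I*pi/3))*conj(exp(-2*I*pi/3))
  = (1) + (-1) + (1) + (-1) + (1) + (-1)
  = 0.
(Exp terms are combined using exp(i*s)*conj(exp(i*t)) = exp(i*(s-t)), and sums of them are collapsed using the identity that for every m > 1 the m distinct m-th roots of unity sum to 0, e.g. 1 + exp(2*I*pi/3) + exp(-2*I*pi/3) = 0.)
Dividing by |G| = 6 gives 0/6 = 0, matching the row-orthogonality relation <chi_5, chi_2> = [chi_5 = chi_2].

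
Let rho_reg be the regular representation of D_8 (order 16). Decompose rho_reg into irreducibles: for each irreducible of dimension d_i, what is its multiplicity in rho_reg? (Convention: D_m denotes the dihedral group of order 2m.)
Each irreducible V_i of dimension d_i appears with multiplicity d_i, i.e. rho_reg = (direct sum over all irreducibles V_i) d_i V_i. The irreducible dimensions for D_8 are 1, 1, 1, 1, 2, 2, 2: 4 irreducibles of dimension 1, each with multiplicity 1; 3 irreducibles of dimension 2, each with multiplicity 2. Total dimension 4*1*1 + 3*2*2 = 16 = |G|.

Details: General theorem: in the regular representation of a finite group G, each irreducible appears with multiplicity equal to its dimension. Check: dim(rho_reg) = sum d_i^2 = 1 + 1 + 1 + 1 + 4 + 4 + 4 = 16 = |G|.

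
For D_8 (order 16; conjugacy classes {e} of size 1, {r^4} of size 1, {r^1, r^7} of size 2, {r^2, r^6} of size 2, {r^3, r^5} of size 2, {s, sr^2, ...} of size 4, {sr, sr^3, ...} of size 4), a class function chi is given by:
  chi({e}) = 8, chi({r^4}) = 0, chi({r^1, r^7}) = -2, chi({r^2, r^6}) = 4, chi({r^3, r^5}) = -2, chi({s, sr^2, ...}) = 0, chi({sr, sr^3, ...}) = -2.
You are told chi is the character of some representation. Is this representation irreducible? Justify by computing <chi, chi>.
Not irreducible (reducible): <chi, chi> = 8 > 1.

Details: <chi, chi> = (1/|G|) sum_C |C| * |chi(C)|^2 = (1/16)[1*|8|^2 + 1*|0|^2 + 2*|-2|^2 + 2*|4|^2 + 2*|-2|^2 + 4*|0|^2 + 4*|-2|^2]
  = (1/16)[(64) + (0) + (8) + (32) + (8) + (0) + (16)] = 128/16 = 8.
A character is irreducible iff <chi, chi> = 1, so this representation is reducible.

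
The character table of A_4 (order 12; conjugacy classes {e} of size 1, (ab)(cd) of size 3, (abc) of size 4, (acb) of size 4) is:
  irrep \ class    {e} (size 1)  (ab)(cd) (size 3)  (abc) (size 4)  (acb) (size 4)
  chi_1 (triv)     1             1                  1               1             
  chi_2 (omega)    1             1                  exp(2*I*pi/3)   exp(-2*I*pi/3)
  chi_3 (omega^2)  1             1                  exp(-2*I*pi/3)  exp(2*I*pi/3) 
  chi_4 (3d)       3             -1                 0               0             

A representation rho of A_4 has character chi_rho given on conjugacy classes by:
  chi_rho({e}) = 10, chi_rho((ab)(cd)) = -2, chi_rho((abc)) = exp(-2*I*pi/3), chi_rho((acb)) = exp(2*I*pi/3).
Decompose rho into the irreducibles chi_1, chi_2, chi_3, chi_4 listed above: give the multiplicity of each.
Multiplicities: chi_1: 0, chi_2: 0, chi_3: 1, chi_4: 3.

Argument: Use <chi_rho, chi> = (1/|G|) sum_C |C| * chi_rho(C) * conj(chi(C)) with |G| = 12 for each irreducible chi in the table:
  <chi_rho, chi_1> = (1/12)[1*(10)*conj(1) + 3*(-2)*conj(1) + 4*(exp(-2*I*pi/3))*conj(1) + 4*(exp(2*I*pi/3))*conj(1)]
      = (1/12)[(10) + (-6) + (4*exp(-2*I*pi/3)) + (4*exp(2*I*pi/3))] = 0/12 = 0
  <chi_rho, chi_2> = (1/12)[1*(10)*conj(1) + 3*(-2)*conj(1) + 4*(exp(-2*I*pi/3))*conj(exp(2*I*pi/3)) + 4*(exp(2*I*pi/3))*conj(exp(-2*I*pi/3))]
      = (1/12)[(10) + (-6) + (4*exp(2*I*pi/3)) + (4*exp(-2*I*pi/3))] = 0/12 = 0
  <chi_rho, chi_3> = (1/12)[1*(10)*conj(1) + 3*(-2)*conj(1) + 4*(exp(-2*I*pi/3))*conj(exp(-2*I*pi/3)) + 4*(exp(2*I*pi/3))*conj(exp(2*I*pi/3))]
      = (1/12)[(10) + (-6) + (4) + (4)] = 12/12 = 1
  <chi_rho, chi_4> = (1/12)[1*(10)*conj(3) + 3*(-2)*conj(-1) + 4*(exp(-2*I*pi/3))*conj(0) + 4*(exp(2*I*pi/3))*conj(0)]
      = (1/12)[(30) + (6) + (0) + (0)] = 36/12 = 3
(Exp terms are combined using exp(i*s)*conj(exp(i*t)) = exp(i*(s-t)), and sums of them are collapsed using the identity that for every m > 1 the m distinct m-th roots of unity sum to 0, e.g. 1 + exp(2*I*pi/3) + exp(-2*I*pi/3) = 0.)
Dimension check: dim(rho) = sum (mult * dim) = 0*1 + 0*1 + 1*1 + 3*3 = 10 = chi_rho(e) = 10.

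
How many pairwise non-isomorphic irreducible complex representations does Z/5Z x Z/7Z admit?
35

Why: The number of irreducible complex representations of a finite group equals its number of conjugacy classes. Z/5Z x Z/7Z is abelian of order 35, so every element is its own conjugacy class: 35 classes, so Z/5Z x Z/7Z (order 35) has exactly 35 irreducible complex representations.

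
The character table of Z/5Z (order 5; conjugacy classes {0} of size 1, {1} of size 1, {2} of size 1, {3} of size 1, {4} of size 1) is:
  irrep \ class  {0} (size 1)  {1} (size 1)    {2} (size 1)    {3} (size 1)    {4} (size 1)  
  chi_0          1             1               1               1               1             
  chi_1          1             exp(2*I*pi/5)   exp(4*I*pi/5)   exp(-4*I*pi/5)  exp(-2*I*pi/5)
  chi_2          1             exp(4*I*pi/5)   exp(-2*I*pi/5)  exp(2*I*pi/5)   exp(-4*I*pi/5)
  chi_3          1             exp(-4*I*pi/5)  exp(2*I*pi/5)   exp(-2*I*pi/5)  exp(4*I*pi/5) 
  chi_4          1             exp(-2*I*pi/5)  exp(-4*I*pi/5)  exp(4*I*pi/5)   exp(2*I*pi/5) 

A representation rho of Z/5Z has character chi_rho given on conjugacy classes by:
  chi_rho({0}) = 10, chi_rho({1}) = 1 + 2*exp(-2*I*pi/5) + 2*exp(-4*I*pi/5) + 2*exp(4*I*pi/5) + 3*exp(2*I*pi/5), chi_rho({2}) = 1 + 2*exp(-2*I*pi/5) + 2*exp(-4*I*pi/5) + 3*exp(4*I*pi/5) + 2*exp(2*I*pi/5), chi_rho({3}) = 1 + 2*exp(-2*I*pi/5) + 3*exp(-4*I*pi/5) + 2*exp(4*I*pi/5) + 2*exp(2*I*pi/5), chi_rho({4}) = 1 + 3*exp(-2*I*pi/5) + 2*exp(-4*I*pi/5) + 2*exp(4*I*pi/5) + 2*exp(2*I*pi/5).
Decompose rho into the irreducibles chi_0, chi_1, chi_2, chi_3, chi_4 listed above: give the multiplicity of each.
Multiplicities: chi_0: 1, chi_1: 3, chi_2: 2, chi_3: 2, chi_4: 2.

Why: Use <chi_rho, chi> = (1/|G|) sum_C |C| * chi_rho(C) * conj(chi(C)) with |G| = 5 for each irreducible chi in the table:
  <chi_rho, chi_0> = (1/5)[1*(10)*conj(1) + 1*(1 + 2*exp(-2*I*pi/5) + 2*exp(-4*I*pi/5) + 2*exp(4*I*pi/5) + 3*exp(2*I*pi/5))*conj(1) + 1*(1 + 2*exp(-2*I*pi/5) + 2*exp(-4*I*pi/5) + 3*exp(4*I*pi/5) + 2*exp(2*I*pi/5))*conj(1) + 1*(1 + 2*exp(-2*I*pi/5) + 3*exp(-4*I*pi/5) + 2*exp(4*I*pi/5) + 2*exp(2*I*pi/5))*conj(1) + 1*(1 + 3*exp(-2*I*pi/5) + 2*exp(-4*I*pi/5) + 2*exp(4*I*pi/5) + 2*exp(2*I*pi/5))*conj(1)]
      = (1/5)[(10) + (1 + 2*exp(-2*I*pi/5) + 2*exp(-4*I*pi/5) + 2*exp(4*I*pi/5) + 3*exp(2*I*pi/5)) + (1 + 2*exp(-2*I*pi/5) + 2*exp(-4*I*pi/5) + 3*exp(4*I*pi/5) + 2*exp(2*I*pi/5)) + (1 + 2*exp(-2*I*pi/5) + 3*exp(-4*I*pi/5) + 2*exp(4*I*pi/5) + 2*exp(2*I*pi/5)) + (1 + 3*exp(-2*I*pi/5) + 2*exp(-4*I*pi/5) + 2*exp(4*I*pi/5) + 2*exp(2*I*pi/5))] = 5/5 = 1
  <chi_rho, chi_1> = (1/5)[1*(10)*conj(1) + 1*(1 + 2*exp(-2*I*pi/5) + 2*exp(-4*I*pi/5) + 2*exp(4*I*pi/5) + 3*exp(2*I*pi/5))*conj(exp(2*I*pi/5)) + 1*(1 + 2*exp(-2*I*pi/5) + 2*exp(-4*I*pi/5) + 3*exp(4*I*pi/5) + 2*exp(2*I*pi/5))*conj(exp(4*I*pi/5)) + 1*(1 + 2*exp(-2*I*pi/5) + 3*exp(-4*I*pi/5) + 2*exp(4*I*pi/5) + 2*exp(2*I*pi/5))*conj(exp(-4*I*pi/5)) + 1*(1 + 3*exp(-2*I*pi/5) + 2*exp(-4*I*pi/5) + 2*exp(4*I*pi/5) + 2*exp(2*I*pi/5))*conj(exp(-2*I*pi/5))]
      = (1/5)[(10) + (3 + 2*exp(-4*I*pi/5) + exp(-2*I*pi/5) + 2*exp(4*I*pi/5) + 2*exp(2*I*pi/5)) + (3 + 2*exp(-2*I*pi/5) + exp(-4*I*pi/5) + 2*exp(4*I*pi/5) + 2*exp(2*I*pi/5)) + (3 + 2*exp(-2*I*pi/5) + 2*exp(-4*I*pi/5) + exp(4*I*pi/5) + 2*exp(2*I*pi/5)) + (3 + 2*exp(-2*I*pi/5) + 2*exp(-4*I*pi/5) + exp(2*I*pi/5) + 2*exp(4*I*pi/5))] = 15/5 = 3
  <chi_rho, chi_2> = (1/5)[1*(10)*conj(1) + 1*(1 + 2*exp(-2*I*pi/5) + 2*exp(-4*I*pi/5) + 2*exp(4*I*pi/5) + 3*exp(2*I*pi/5))*conj(exp(4*I*pi/5)) + 1*(1 + 2*exp(-2*I*pi/5) + 2*exp(-4*I*pi/5) + 3*exp(4*I*pi/5) + 2*exp(2*I*pi/5))*conj(exp(-2*I*pi/5)) + 1*(1 + 2*exp(-2*I*pi/5) + 3*exp(-4*I*pi/5) + 2*exp(4*I*pi/5) + 2*exp(2*I*pi/5))*conj(exp(2*I*pi/5)) + 1*(1 + 3*exp(-2*I*pi/5) + 2*exp(-4*I*pi/5) + 2*exp(4*I*pi/5) + 2*exp(2*I*pi/5))*conj(exp(-4*I*pi/5))]
      = (1/5)[(10) + (2 + 3*exp(-2*I*pi/5) + exp(-4*I*pi/5) + 2*exp(4*I*pi/5) + 2*exp(2*I*pi/5)) + (2 + 2*exp(-2*I*pi/5) + 3*exp(-4*I*pi/5) + exp(2*I*pi/5) + 2*exp(4*I*pi/5)) + (2 + 2*exp(-4*I*pi/5) + exp(-2*I*pi/5) + 3*exp(4*I*pi/5) + 2*exp(2*I*pi/5)) + (2 + 2*exp(-2*I*pi/5) + 2*exp(-4*I*pi/5) + exp(4*I*pi/5) + 3*exp(2*I*pi/5))] = 10/5 = 2
  <chi_rho, chi_3> = (1/5)[1*(10)*conj(1) + 1*(1 + 2*exp(-2*I*pi/5) + 2*exp(-4*I*pi/5) + 2*exp(4*I*pi/5) + 3*exp(2*I*pi/5))*conj(exp(-4*I*pi/5)) + 1*(1 + 2*exp(-2*I*pi/5) + 2*exp(-4*I*pi/5) + 3*exp(4*I*pi/5) + 2*exp(2*I*pi/5))*conj(exp(2*I*pi/5)) + 1*(1 + 2*exp(-2*I*pi/5) + 3*exp(-4*I*pi/5) + 2*exp(4*I*pi/5) + 2*exp(2*I*pi/5))*conj(exp(-2*I*pi/5)) + 1*(1 + 3*exp(-2*I*pi/5) + 2*exp(-4*I*pi/5) + 2*exp(4*I*pi/5) + 2*exp(2*I*pi/5))*conj(exp(4*I*pi/5))]
      = (1/5)[(10) + (2 + 2*exp(-2*I*pi/5) + 3*exp(-4*I*pi/5) + exp(4*I*pi/5) + 2*exp(2*I*pi/5)) + (2 + 2*exp(-4*I*pi/5) + exp(-2*I*pi/5) + 2*exp(4*I*pi/5) + 3*exp(2*I*pi/5)) + (2 + 3*exp(-2*I*pi/5) + 2*exp(-4*I*pi/5) + exp(2*I*pi/5) + 2*exp(4*I*pi/5)) + (2 + 2*exp(-2*I*pi/5) + exp(-4*I*pi/5) + 3*exp(4*I*pi/5) + 2*exp(2*I*pi/5))] = 10/5 = 2
  <chi_rho, chi_4> = (1/5)[1*(10)*conj(1) + 1*(1 + 2*exp(-2*I*pi/5) + 2*exp(-4*I*pi/5) + 2*exp(4*I*pi/5) + 3*exp(2*I*pi/5))*conj(exp(-2*I*pi/5)) + 1*(1 + 2*exp(-2*I*pi/5) + 2*exp(-4*I*pi/5) + 3*exp(4*I*pi/5) + 2*exp(2*I*pi/5))*conj(exp(-4*I*pi/5)) + 1*(1 + 2*exp(-2*I*pi/5) + 3*exp(-4*I*pi/5) + 2*exp(4*I*pi/5) + 2*exp(2*I*pi/5))*conj(exp(4*I*pi/5)) + 1*(1 + 3*exp(-2*I*pi/5) + 2*exp(-4*I*pi/5) + 2*exp(4*I*pi/5) + 2*exp(2*I*pi/5))*conj(exp(2*I*pi/5))]
      = (1/5)[(10) + (2 + 2*exp(-2*I*pi/5) + 2*exp(-4*I*pi/5) + exp(2*I*pi/5) + 3*exp(4*I*pi/5)) + (2 + 3*exp(-2*I*pi/5) + 2*exp(-4*I*pi/5) + exp(4*I*pi/5) + 2*exp(2*I*pi/5)) + (2 + 2*exp(-2*I*pi/5) + exp(-4*I*pi/5) + 2*exp(4*I*pi/5) + 3*exp(2*I*pi/5)) + (2 + 3*exp(-4*I*pi/5) + exp(-2*I*pi/5) + 2*exp(4*I*pi/5) + 2*exp(2*I*pi/5))] = 10/5 = 2
(Exp terms are combined using exp(i*s)*conj(exp(i*t)) = exp(i*(s-t)), and sums of them are collapsed using the identity that for every m > 1 the m distinct m-th roots of unity sum to 0, e.g. 1 + exp(2*I*pi/3) + exp(-2*I*pi/3) = 0.)
Dimension check: dim(rho) = sum (mult * dim) = 1*1 + 3*1 + 2*1 + 2*1 + 2*1 = 10 = chi_rho(e) = 10.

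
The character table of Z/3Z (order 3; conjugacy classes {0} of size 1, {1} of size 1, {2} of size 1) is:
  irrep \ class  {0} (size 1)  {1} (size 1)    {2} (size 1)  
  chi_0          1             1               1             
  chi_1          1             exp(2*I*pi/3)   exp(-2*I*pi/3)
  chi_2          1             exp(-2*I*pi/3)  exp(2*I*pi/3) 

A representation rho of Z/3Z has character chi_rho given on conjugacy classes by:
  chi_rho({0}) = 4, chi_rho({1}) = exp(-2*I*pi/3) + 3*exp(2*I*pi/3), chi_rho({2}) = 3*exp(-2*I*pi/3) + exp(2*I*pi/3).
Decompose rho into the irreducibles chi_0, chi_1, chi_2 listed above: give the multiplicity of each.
Multiplicities: chi_0: 0, chi_1: 3, chi_2: 1.

Explanation: Use <chi_rho, chi> = (1/|G|) sum_C |C| * chi_rho(C) * conj(chi(C)) with |G| = 3 for each irreducible chi in the table:
  <chi_rho, chi_0> = (1/3)[1*(4)*conj(1) + 1*(exp(-2*I*pi/3) + 3*exp(2*I*pi/3))*conj(1) + 1*(3*exp(-2*I*pi/3) + exp(2*I*pi/3))*conj(1)]
      = (1/3)[(4) + (exp(-2*I*pi/3) + 3*exp(2*I*pi/3)) + (3*exp(-2*I*pi/3) + exp(2*I*pi/3))] = 0/3 = 0
  <chi_rho, chi_1> = (1/3)[1*(4)*conj(1) + 1*(exp(-2*I*pi/3) + 3*exp(2*I*pi/3))*conj(exp(2*I*pi/3)) + 1*(3*exp(-2*I*pi/3) + exp(2*I*pi/3))*conj(exp(-2*I*pi/3))]
      = (1/3)[(4) + (3 + exp(2*I*pi/3)) + (3 + exp(-2*I*pi/3))] = 9/3 = 3
  <chi_rho, chi_2> = (1/3)[1*(4)*conj(1) + 1*(exp(-2*I*pi/3) + 3*exp(2*I*pi/3))*conj(exp(-2*I*pi/3)) + 1*(3*exp(-2*I*pi/3) + exp(2*I*pi/3))*conj(exp(2*I*pi/3))]
      = (1/3)[(4) + (1 + 3*exp(-2*I*pi/3)) + (1 + 3*exp(2*I*pi/3))] = 3/3 = 1
(Exp terms are combined using exp(i*s)*conj(exp(i*t)) = exp(i*(s-t)), and sums of them are collapsed using the identity that for every m > 1 the m distinct m-th roots of unity sum to 0, e.g. 1 + exp(2*I*pi/3) + exp(-2*I*pi/3) = 0.)
Dimension check: dim(rho) = sum (mult * dim) = 0*1 + 3*1 + 1*1 = 4 = chi_rho(e) = 4.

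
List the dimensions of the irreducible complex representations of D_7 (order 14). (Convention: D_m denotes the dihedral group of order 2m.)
Dimensions: 1, 1, 2, 2, 2

There are 5 irreducibles (= number of conjugacy classes). Their dimensions d_i satisfy sum d_i^2 = |G| = 14: 1 + 1 + 4 + 4 + 4 = 14.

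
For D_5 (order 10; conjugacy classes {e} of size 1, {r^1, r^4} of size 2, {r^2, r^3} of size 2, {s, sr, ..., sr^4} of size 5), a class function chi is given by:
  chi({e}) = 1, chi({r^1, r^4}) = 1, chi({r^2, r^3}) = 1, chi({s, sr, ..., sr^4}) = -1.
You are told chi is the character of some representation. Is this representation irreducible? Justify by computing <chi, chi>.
Irreducible: <chi, chi> = 1.

Why: <chi, chi> = (1/|G|) sum_C |C| * |chi(C)|^2 = (1/10)[1*|1|^2 + 2*|1|^2 + 2*|1|^2 + 5*|-1|^2]
  = (1/10)[(1) + (2) + (2) + (5)] = 10/10 = 1.
A character is irreducible iff <chi, chi> = 1, so this representation is irreducible.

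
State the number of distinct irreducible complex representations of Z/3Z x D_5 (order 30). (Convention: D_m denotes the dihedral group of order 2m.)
12

Proof sketch: The number of irreducible complex representations of a finite group equals its number of conjugacy classes. For a direct product, #classes(G x H) = #classes(G) * #classes(H). Z/3Z has 3 classes (abelian), D_5 has 4 classes, so 3 * 4 = 12, so Z/3Z x D_5 (order 30) has exactly 12 irreducible complex representations.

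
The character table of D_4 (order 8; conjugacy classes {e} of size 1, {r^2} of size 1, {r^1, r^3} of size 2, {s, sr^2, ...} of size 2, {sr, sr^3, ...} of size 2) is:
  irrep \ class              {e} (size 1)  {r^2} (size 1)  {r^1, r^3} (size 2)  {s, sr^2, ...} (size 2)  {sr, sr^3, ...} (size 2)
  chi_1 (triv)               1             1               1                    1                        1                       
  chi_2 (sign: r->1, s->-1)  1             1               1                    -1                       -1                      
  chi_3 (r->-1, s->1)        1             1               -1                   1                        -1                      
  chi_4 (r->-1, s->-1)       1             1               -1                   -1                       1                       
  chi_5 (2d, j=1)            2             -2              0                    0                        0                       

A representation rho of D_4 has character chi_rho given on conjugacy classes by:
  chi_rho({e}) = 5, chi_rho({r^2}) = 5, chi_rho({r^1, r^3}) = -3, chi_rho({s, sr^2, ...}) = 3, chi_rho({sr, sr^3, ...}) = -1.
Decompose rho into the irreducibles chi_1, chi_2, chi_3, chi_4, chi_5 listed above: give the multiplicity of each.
Multiplicities: chi_1: 1, chi_2: 0, chi_3: 3, chi_4: 1, chi_5: 0.

Details: Use <chi_rho, chi> = (1/|G|) sum_C |C| * chi_rho(C) * conj(chi(C)) with |G| = 8 for each irreducible chi in the table:
  <chi_rho, chi_1> = (1/8)[1*(5)*conj(1) + 1*(5)*conj(1) + 2*(-3)*conj(1) + 2*(3)*conj(1) + 2*(-1)*conj(1)]
      = (1/8)[(5) + (5) + (-6) + (6) + (-2)] = 8/8 = 1
  <chi_rho, chi_2> = (1/8)[1*(5)*conj(1) + 1*(5)*conj(1) + 2*(-3)*conj(1) + 2*(3)*conj(-1) + 2*(-1)*conj(-1)]
      = (1/8)[(5) + (5) + (-6) + (-6) + (2)] = 0/8 = 0
  <chi_rho, chi_3> = (1/8)[1*(5)*conj(1) + 1*(5)*conj(1) + 2*(-3)*conj(-1) + 2*(3)*conj(1) + 2*(-1)*conj(-1)]
      = (1/8)[(5) + (5) + (6) + (6) + (2)] = 24/8 = 3
  <chi_rho, chi_4> = (1/8)[1*(5)*conj(1) + 1*(5)*conj(1) + 2*(-3)*conj(-1) + 2*(3)*conj(-1) + 2*(-1)*conj(1)]
      = (1/8)[(5) + (5) + (6) + (-6) + (-2)] = 8/8 = 1
  <chi_rho, chi_5> = (1/8)[1*(5)*conj(2) + 1*(5)*conj(-2) + 2*(-3)*conj(0) + 2*(3)*conj(0) + 2*(-1)*conj(0)]
      = (1/8)[(10) + (-10) + (0) + (0) + (0)] = 0/8 = 0
Dimension check: dim(rho) = sum (mult * dim) = 1*1 + 0*1 + 3*1 + 1*1 + 0*2 = 5 = chi_rho(e) = 5.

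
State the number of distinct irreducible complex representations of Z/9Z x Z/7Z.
63

Working: The number of irreducible complex representations of a finite group equals its number of conjugacy classes. Z/9Z x Z/7Z is abelian of order 63, so every element is its own conjugacy class: 63 classes, so Z/9Z x Z/7Z (order 63) has exactly 63 irreducible complex representations.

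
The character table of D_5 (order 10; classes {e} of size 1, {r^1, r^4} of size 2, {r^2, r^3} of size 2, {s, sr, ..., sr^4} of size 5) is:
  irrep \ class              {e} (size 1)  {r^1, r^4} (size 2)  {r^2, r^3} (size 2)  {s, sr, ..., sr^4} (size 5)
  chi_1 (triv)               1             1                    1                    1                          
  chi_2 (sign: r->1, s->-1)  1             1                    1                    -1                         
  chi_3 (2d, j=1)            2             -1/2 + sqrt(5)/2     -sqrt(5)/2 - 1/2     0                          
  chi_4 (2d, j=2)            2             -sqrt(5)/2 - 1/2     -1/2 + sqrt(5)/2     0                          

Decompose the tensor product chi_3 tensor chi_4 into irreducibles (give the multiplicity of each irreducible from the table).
chi_3 tensor chi_4 = chi_3 + chi_4 (all other irreducibles have multiplicity 0).

The character of a tensor product is the pointwise product (chi_3 * chi_4)(C) = chi_3(C) * chi_4(C):
  {e}: (2)*(2), {r^1, r^4}: (-1/2 + sqrt(5)/2)*(-sqrt(5)/2 - 1/2), {r^2, r^3}: (-sqrt(5)/2 - 1/2)*(-1/2 + sqrt(5)/2), {s, sr, ..., sr^4}: (0)*(0)
so (chi_3 * chi_4) takes values
  {e} -> 4, {r^1, r^4} -> -1, {r^2, r^3} -> -1, {s, sr, ..., sr^4} -> 0.
Now take the inner product of this character with each irreducible chi from the table, <chi_3*chi_4, chi> = (1/10) sum_C |C| (chi_3*chi_4)(C) conj(chi(C)):
  <chi_3*chi_4, chi_1> = (1/10)[1*(4)*conj(1) + 2*(-1)*conj(1) + 2*(-1)*conj(1) + 5*(0)*conj(1)]
      = (1/10)[(4) + (-2) + (-2) + (0)] = 0/10 = 0
  <chi_3*chi_4, chi_2> = (1/10)[1*(4)*conj(1) + 2*(-1)*conj(1) + 2*(-1)*conj(1) + 5*(0)*conj(-1)]
      = (1/10)[(4) + (-2) + (-2) + (0)] = 0/10 = 0
  <chi_3*chi_4, chi_3> = (1/10)[1*(4)*conj(2) + 2*(-1)*conj(-1/2 + sqrt(5)/2) + 2*(-1)*conj(-sqrt(5)/2 - 1/2) + 5*(0)*conj(0)]
      = (1/10)[(8) + (1 - sqrt(5)) + (1 + sqrt(5)) + (0)] = 10/10 = 1
  <chi_3*chi_4, chi_4> = (1/10)[1*(4)*conj(2) + 2*(-1)*conj(-sqrt(5)/2 - 1/2) + 2*(-1)*conj(-1/2 + sqrt(5)/2) + 5*(0)*conj(0)]
      = (1/10)[(8) + (1 + sqrt(5)) + (1 - sqrt(5)) + (0)] = 10/10 = 1
Hence the multiplicities are chi_3: 1, chi_4: 1. Dimension check: dim(chi_3)*dim(chi_4) = 2*2 = 4 and sum (mult * dim) = 1*2 + 1*2 = 4.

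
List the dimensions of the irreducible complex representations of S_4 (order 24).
Dimensions: 1, 1, 2, 3, 3

Proof sketch: There are 5 irreducibles (= number of conjugacy classes). Their dimensions d_i satisfy sum d_i^2 = |G| = 24: 1 + 1 + 4 + 9 + 9 = 24.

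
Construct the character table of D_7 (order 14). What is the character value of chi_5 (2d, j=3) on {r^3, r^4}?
Conjugacy classes: {e} of size 1, {r^1, r^6} of size 2, {r^2, r^5} of size 2, {r^3, r^4} of size 2, {s, sr, ..., sr^6} of size 7.
Character table:
  irrep \ class              {e} (size 1)  {r^1, r^6} (size 2)  {r^2, r^5} (size 2)  {r^3, r^4} (size 2)  {s, sr, ..., sr^6} (size 7)
  chi_1 (triv)               1             1                    1                    1                    1                          
  chi_2 (sign: r->1, s->-1)  1             1                    1                    1                    -1                         
  chi_3 (2d, j=1)            2             2*cos(2*pi/7)        -2*cos(3*pi/7)       -2*cos(pi/7)         0                          
  chi_4 (2d, j=2)            2             -2*cos(3*pi/7)       -2*cos(pi/7)         2*cos(2*pi/7)        0                          
  chi_5 (2d, j=3)            2             -2*cos(pi/7)         2*cos(2*pi/7)        -2*cos(3*pi/7)       0                          

Spot check: chi_5 (2d, j=3) on {r^3, r^4} = -2*cos(3*pi/7).

Derivation: D_7 has order 2*7 = 14 with 5 conjugacy classes, hence 5 irreducibles. Sum of squared dims 1 + 1 + 4 + 4 + 4 = 14 = |G|. Linear characters come from the abelianisation; the 2-dimensional irreps have character r^k -> 2*cos(2*pi*j*k/7), reflections -> 0.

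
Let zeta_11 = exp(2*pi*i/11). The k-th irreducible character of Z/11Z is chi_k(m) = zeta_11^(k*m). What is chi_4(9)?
chi_4(9) = zeta_11^36 = exp(6*I*pi/11)

Proof sketch: chi_4(9) = zeta_11^(4*9) = zeta_11^36. Since zeta_11^11 = 1, this equals zeta_11^3 = exp(2*pi*i*3/11) = exp(6*I*pi/11).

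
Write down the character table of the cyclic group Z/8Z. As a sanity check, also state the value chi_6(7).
Character table of Z/8Z (irreps indexed chi_0,...,chi_7 with chi_k(m) = zeta_8^(k*m), zeta_8 = exp(2*pi*i/8)):
  irrep \ class  {0} (size 1)  {1} (size 1)    {2} (size 1)  {3} (size 1)    {4} (size 1)  {5} (size 1)    {6} (size 1)  {7} (size 1)  
  chi_0          1             1               1             1               1             1               1             1             
  chi_1          1             exp(I*pi/4)     I             exp(3*I*pi/4)   -1            exp(-3*I*pi/4)  -I            exp(-I*pi/4)  
  chi_2          1             I               -1            -I              1             I               -1            -I            
  chi_3          1             exp(3*I*pi/4)   -I            exp(I*pi/4)     -1            exp(-I*pi/4)    I             exp(-3*I*pi/4)
  chi_4          1             -1              1             -1              1             -1              1             -1            
  chi_5          1             exp(-3*I*pi/4)  I             exp(-I*pi/4)    -1            exp(I*pi/4)     -I            exp(3*I*pi/4) 
  chi_6          1             -I              -1            I               1             -I              -1            I             
  chi_7          1             exp(-I*pi/4)    -I            exp(-3*I*pi/4)  -1            exp(3*I*pi/4)   I             exp(I*pi/4)   

Spot check: chi_6(7) = zeta_8^(6*7) = zeta_8^42 = I.

Proof sketch: Z/8Z is abelian, so all 8 irreducible complex representations are 1-dimensional. They are given by chi_k(m) = zeta_8^(k*m) for k = 0,...,7. Row orthogonality: sum_m chi_k(m) conj(chi_l(m)) = 8 * [k = l].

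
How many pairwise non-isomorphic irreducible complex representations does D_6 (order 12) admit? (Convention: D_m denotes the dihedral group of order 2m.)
6

Working: The number of irreducible complex representations of a finite group equals its number of conjugacy classes. D_6 has 6 conjugacy classes (n/2 + 3 for n even), so D_6 (order 12) has exactly 6 irreducible complex representations.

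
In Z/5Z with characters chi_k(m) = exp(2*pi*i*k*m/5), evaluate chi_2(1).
chi_2(1) = zeta_5^2 = exp(4*I*pi/5)

Working: chi_2(1) = zeta_5^(2*1) = zeta_5^2. Since zeta_5^5 = 1, this equals zeta_5^2 = exp(2*pi*i*2/5) = exp(4*I*pi/5).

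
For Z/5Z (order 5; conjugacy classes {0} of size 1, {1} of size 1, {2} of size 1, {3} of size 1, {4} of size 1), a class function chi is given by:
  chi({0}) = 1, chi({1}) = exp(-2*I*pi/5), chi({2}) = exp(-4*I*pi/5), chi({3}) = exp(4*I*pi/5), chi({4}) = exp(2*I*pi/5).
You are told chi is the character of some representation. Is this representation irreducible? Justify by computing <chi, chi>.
Irreducible: <chi, chi> = 1.

Explanation: <chi, chi> = (1/|G|) sum_C |C| * |chi(C)|^2 = (1/5)[1*|1|^2 + 1*|exp(-2*I*pi/5)|^2 + 1*|exp(-4*I*pi/5)|^2 + 1*|exp(4*I*pi/5)|^2 + 1*|exp(2*I*pi/5)|^2]
  = (1/5)[(1) + (1) + (1) + (1) + (1)] = 5/5 = 1.
(Exp terms are combined using exp(i*s)*conj(exp(i*t)) = exp(i*(s-t)), and sums of them are collapsed using the identity that for every m > 1 the m distinct m-th roots of unity sum to 0, e.g. 1 + exp(2*I*pi/3) + exp(-2*I*pi/3) = 0.)
A character is irreducible iff <chi, chi> = 1, so this representation is irreducible.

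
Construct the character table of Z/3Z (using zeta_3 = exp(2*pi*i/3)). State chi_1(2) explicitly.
Character table of Z/3Z (irreps indexed chi_0,...,chi_2 with chi_k(m) = zeta_3^(k*m), zeta_3 = exp(2*pi*i/3)):
  irrep \ class  {0} (size 1)  {1} (size 1)    {2} (size 1)  
  chi_0          1             1               1             
  chi_1          1             exp(2*I*pi/3)   exp(-2*I*pi/3)
  chi_2          1             exp(-2*I*pi/3)  exp(2*I*pi/3) 

Spot check: chi_1(2) = zeta_3^(1*2) = zeta_3^2 = exp(-2*I*pi/3).

Derivation: Z/3Z is abelian, so all 3 irreducible complex representations are 1-dimensional. They are given by chi_k(m) = zeta_3^(k*m) for k = 0,...,2. Row orthogonality: sum_m chi_k(m) conj(chi_l(m)) = 3 * [k = l].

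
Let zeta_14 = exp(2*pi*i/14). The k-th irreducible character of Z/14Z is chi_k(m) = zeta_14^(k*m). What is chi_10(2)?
chi_10(2) = zeta_14^20 = exp(6*I*pi/7)

Reasoning: chi_10(2) = zeta_14^(10*2) = zeta_14^20. Since zeta_14^14 = 1, this equals zeta_14^6 = exp(2*pi*i*6/14) = exp(6*I*pi/7).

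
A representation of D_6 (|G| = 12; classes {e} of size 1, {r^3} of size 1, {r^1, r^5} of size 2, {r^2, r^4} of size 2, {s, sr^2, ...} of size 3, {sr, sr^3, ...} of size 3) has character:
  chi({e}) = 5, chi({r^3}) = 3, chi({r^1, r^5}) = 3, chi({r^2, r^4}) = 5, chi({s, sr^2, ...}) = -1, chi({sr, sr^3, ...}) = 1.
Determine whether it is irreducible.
Not irreducible (reducible): <chi, chi> = 9 > 1.

Argument: <chi, chi> = (1/|G|) sum_C |C| * |chi(C)|^2 = (1/12)[1*|5|^2 + 1*|3|^2 + 2*|3|^2 + 2*|5|^2 + 3*|-1|^2 + 3*|1|^2]
  = (1/12)[(25) + (9) + (18) + (50) + (3) + (3)] = 108/12 = 9.
A character is irreducible iff <chi, chi> = 1, so this representation is reducible.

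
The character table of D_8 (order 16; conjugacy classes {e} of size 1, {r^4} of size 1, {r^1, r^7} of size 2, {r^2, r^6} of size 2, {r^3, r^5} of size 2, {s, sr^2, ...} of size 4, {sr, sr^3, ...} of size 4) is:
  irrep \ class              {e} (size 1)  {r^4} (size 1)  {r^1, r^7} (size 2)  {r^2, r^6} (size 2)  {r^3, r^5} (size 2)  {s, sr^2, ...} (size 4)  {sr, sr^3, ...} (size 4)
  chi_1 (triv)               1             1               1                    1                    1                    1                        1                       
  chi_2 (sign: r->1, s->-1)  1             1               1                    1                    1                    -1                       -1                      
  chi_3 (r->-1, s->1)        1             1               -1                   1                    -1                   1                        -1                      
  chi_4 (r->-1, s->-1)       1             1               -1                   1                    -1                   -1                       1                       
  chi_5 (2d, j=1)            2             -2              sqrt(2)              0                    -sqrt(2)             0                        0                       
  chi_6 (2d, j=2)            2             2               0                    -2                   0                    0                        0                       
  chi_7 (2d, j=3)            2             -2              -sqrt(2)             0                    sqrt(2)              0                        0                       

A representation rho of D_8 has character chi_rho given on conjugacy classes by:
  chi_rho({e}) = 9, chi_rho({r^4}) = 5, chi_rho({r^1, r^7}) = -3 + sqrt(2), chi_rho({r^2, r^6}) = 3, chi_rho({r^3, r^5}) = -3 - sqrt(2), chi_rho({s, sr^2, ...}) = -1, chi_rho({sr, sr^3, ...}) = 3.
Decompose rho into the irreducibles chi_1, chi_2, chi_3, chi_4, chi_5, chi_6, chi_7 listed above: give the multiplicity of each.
Multiplicities: chi_1: 1, chi_2: 0, chi_3: 1, chi_4: 3, chi_5: 1, chi_6: 1, chi_7: 0.

Why: Use <chi_rho, chi> = (1/|G|) sum_C |C| * chi_rho(C) * conj(chi(C)) with |G| = 16 for each irreducible chi in the table:
  <chi_rho, chi_1> = (1/16)[1*(9)*conj(1) + 1*(5)*conj(1) + 2*(-3 + sqrt(2))*conj(1) + 2*(3)*conj(1) + 2*(-3 - sqrt(2))*conj(1) + 4*(-1)*conj(1) + 4*(3)*conj(1)]
      = (1/16)[(9) + (5) + (-6 + 2*sqrt(2)) + (6) + (-6 - 2*sqrt(2)) + (-4) + (12)] = 16/16 = 1
  <chi_rho, chi_2> = (1/16)[1*(9)*conj(1) + 1*(5)*conj(1) + 2*(-3 + sqrt(2))*conj(1) + 2*(3)*conj(1) + 2*(-3 - sqrt(2))*conj(1) + 4*(-1)*conj(-1) + 4*(3)*conj(-1)]
      = (1/16)[(9) + (5) + (-6 + 2*sqrt(2)) + (6) + (-6 - 2*sqrt(2)) + (4) + (-12)] = 0/16 = 0
  <chi_rho, chi_3> = (1/16)[1*(9)*conj(1) + 1*(5)*conj(1) + 2*(-3 + sqrt(2))*conj(-1) + 2*(3)*conj(1) + 2*(-3 - sqrt(2))*conj(-1) + 4*(-1)*conj(1) + 4*(3)*conj(-1)]
      = (1/16)[(9) + (5) + (6 - 2*sqrt(2)) + (6) + (2*sqrt(2) + 6) + (-4) + (-12)] = 16/16 = 1
  <chi_rho, chi_4> = (1/16)[1*(9)*conj(1) + 1*(5)*conj(1) + 2*(-3 + sqrt(2))*conj(-1) + 2*(3)*conj(1) + 2*(-3 - sqrt(2))*conj(-1) + 4*(-1)*conj(-1) + 4*(3)*conj(1)]
      = (1/16)[(9) + (5) + (6 - 2*sqrt(2)) + (6) + (2*sqrt(2) + 6) + (4) + (12)] = 48/16 = 3
  <chi_rho, chi_5> = (1/16)[1*(9)*conj(2) + 1*(5)*conj(-2) + 2*(-3 + sqrt(2))*conj(sqrt(2)) + 2*(3)*conj(0) + 2*(-3 - sqrt(2))*conj(-sqrt(2)) + 4*(-1)*conj(0) + 4*(3)*conj(0)]
      = (1/16)[(18) + (-10) + (4 - 6*sqrt(2)) + (0) + (4 + 6*sqrt(2)) + (0) + (0)] = 16/16 = 1
  <chi_rho, chi_6> = (1/16)[1*(9)*conj(2) + 1*(5)*conj(2) + 2*(-3 + sqrt(2))*conj(0) + 2*(3)*conj(-2) + 2*(-3 - sqrt(2))*conj(0) + 4*(-1)*conj(0) + 4*(3)*conj(0)]
      = (1/16)[(18) + (10) + (0) + (-12) + (0) + (0) + (0)] = 16/16 = 1
  <chi_rho, chi_7> = (1/16)[1*(9)*conj(2) + 1*(5)*conj(-2) + 2*(-3 + sqrt(2))*conj(-sqrt(2)) + 2*(3)*conj(0) + 2*(-3 - sqrt(2))*conj(sqrt(2)) + 4*(-1)*conj(0) + 4*(3)*conj(0)]
      = (1/16)[(18) + (-10) + (-4 + 6*sqrt(2)) + (0) + (-6*sqrt(2) - 4) + (0) + (0)] = 0/16 = 0
Dimension check: dim(rho) = sum (mult * dim) = 1*1 + 0*1 + 1*1 + 3*1 + 1*2 + 1*2 + 0*2 = 9 = chi_rho(e) = 9.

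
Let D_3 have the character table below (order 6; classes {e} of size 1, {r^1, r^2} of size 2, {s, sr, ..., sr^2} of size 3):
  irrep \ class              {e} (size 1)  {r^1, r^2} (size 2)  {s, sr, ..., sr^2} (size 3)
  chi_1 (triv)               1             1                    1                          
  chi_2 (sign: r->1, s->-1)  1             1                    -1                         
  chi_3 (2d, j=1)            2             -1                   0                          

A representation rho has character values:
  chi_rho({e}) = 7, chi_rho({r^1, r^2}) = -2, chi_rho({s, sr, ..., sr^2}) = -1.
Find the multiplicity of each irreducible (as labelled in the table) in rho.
Multiplicities: chi_1: 0, chi_2: 1, chi_3: 3.

Solution. Use <chi_rho, chi> = (1/|G|) sum_C |C| * chi_rho(C) * conj(chi(C)) with |G| = 6 for each irreducible chi in the table:
  <chi_rho, chi_1> = (1/6)[1*(7)*conj(1) + 2*(-2)*conj(1) + 3*(-1)*conj(1)]
      = (1/6)[(7) + (-4) + (-3)] = 0/6 = 0
  <chi_rho, chi_2> = (1/6)[1*(7)*conj(1) + 2*(-2)*conj(1) + 3*(-1)*conj(-1)]
      = (1/6)[(7) + (-4) + (3)] = 6/6 = 1
  <chi_rho, chi_3> = (1/6)[1*(7)*conj(2) + 2*(-2)*conj(-1) + 3*(-1)*conj(0)]
      = (1/6)[(14) + (4) + (0)] = 18/6 = 3
Dimension check: dim(rho) = sum (mult * dim) = 0*1 + 1*1 + 3*2 = 7 = chi_rho(e) = 7.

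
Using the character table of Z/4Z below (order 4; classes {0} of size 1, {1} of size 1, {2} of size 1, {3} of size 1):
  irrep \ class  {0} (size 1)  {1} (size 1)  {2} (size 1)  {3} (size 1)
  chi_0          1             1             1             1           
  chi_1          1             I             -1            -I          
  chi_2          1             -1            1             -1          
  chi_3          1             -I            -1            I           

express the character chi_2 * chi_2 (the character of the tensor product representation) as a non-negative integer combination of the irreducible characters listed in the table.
chi_2 tensor chi_2 = chi_0 (all other irreducibles have multiplicity 0).

Working: The character of a tensor product is the pointwise product (chi_2 * chi_2)(C) = chi_2(C) * chi_2(C):
  {0}: (1)*(1), {1}: (-1)*(-1), {2}: (1)*(1), {3}: (-1)*(-1)
so (chi_2 * chi_2) takes values
  {0} -> 1, {1} -> 1, {2} -> 1, {3} -> 1.
Now take the inner product of this character with each irreducible chi from the table, <chi_2*chi_2, chi> = (1/4) sum_C |C| (chi_2*chi_2)(C) conj(chi(C)):
  <chi_2*chi_2, chi_0> = (1/4)[1*(1)*conj(1) + 1*(1)*conj(1) + 1*(1)*conj(1) + 1*(1)*conj(1)]
      = (1/4)[(1) + (1) + (1) + (1)] = 4/4 = 1
  <chi_2*chi_2, chi_1> = (1/4)[1*(1)*conj(1) + 1*(1)*conj(I) + 1*(1)*conj(-1) + 1*(1)*conj(-I)]
      = (1/4)[(1) + (-I) + (-1) + (I)] = 0/4 = 0
  <chi_2*chi_2, chi_2> = (1/4)[1*(1)*conj(1) + 1*(1)*conj(-1) + 1*(1)*conj(1) + 1*(1)*conj(-1)]
      = (1/4)[(1) + (-1) + (1) + (-1)] = 0/4 = 0
  <chi_2*chi_2, chi_3> = (1/4)[1*(1)*conj(1) + 1*(1)*conj(-I) + 1*(1)*conj(-1) + 1*(1)*conj(I)]
      = (1/4)[(1) + (I) + (-1) + (-I)] = 0/4 = 0
(Exp terms are combined using exp(i*s)*conj(exp(i*t)) = exp(i*(s-t)), and sums of them are collapsed using the identity that for every m > 1 the m distinct m-th roots of unity sum to 0, e.g. 1 + exp(2*I*pi/3) + exp(-2*I*pi/3) = 0.)
Hence the multiplicities are chi_0: 1. Dimension check: dim(chi_2)*dim(chi_2) = 1*1 = 1 and sum (mult * dim) = 1*1 = 1.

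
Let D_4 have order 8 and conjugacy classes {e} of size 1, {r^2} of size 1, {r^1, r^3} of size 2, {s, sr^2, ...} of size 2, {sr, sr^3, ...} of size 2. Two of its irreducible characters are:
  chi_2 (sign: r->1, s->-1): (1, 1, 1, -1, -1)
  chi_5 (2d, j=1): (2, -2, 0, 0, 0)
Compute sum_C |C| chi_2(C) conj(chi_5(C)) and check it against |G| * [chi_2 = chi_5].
Sum = 0; so <chi_2, chi_5> = 0 (distinct irreducibles are orthogonal).

Argument: Compute term by term over conjugacy classes (|C| * chi_2(C) * conj(chi_5(C))):
  1*(1)*conj(2) + 1*(1)*conj(-2) + 2*(1)*conj(0) + 2*(-1)*conj(0) + 2*(-1)*conj(0)
  = (2) + (-2) + (0) + (0) + (0)
  = 0.
Dividing by |G| = 8 gives 0/8 = 0, matching the row-orthogonality relation <chi_2, chi_5> = [chi_2 = chi_5].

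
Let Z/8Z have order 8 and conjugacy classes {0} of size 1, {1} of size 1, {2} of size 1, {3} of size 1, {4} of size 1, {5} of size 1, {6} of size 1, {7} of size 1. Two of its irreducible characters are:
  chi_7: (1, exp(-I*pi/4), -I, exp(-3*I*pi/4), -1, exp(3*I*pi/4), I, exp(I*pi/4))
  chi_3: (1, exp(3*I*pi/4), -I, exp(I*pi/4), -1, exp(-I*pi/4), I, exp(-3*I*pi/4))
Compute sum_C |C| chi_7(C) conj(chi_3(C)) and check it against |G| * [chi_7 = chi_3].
Sum = 0; so <chi_7, chi_3> = 0 (distinct irreducibles are orthogonal).

Reasoning: Compute term by term over conjugacy classes (|C| * chi_7(C) * conj(chi_3(C))):
  1*(1)*conj(1) + 1*(exp(-I*pi/4))*conj(exp(3*I*pi/4)) + 1*(-I)*conj(-I) + 1*(exp(-3*I*pi/4))*conj(exp(I*pi/4)) + 1*(-1)*conj(-1) + 1*(exp(3*I*pi/4))*conj(exp(-I*pi/4)) + 1*(I)*conj(I) + 1*(exp(I*pi/4))*conj(exp(-3*I*pi/4))
  = (1) + (-1) + (1) + (-1) + (1) + (-1) + (1) + (-1)
  = 0.
(Exp terms are combined using exp(i*s)*conj(exp(i*t)) = exp(i*(s-t)), and sums of them are collapsed using the identity that for every m > 1 the m distinct m-th roots of unity sum to 0, e.g. 1 + exp(2*I*pi/3) + exp(-2*I*pi/3) = 0.)
Dividing by |G| = 8 gives 0/8 = 0, matching the row-orthogonality relation <chi_7, chi_3> = [chi_7 = chi_3].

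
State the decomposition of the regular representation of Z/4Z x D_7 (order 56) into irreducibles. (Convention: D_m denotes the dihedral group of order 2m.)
Each irreducible V_i of dimension d_i appears with multiplicity d_i, i.e. rho_reg = (direct sum over all irreducibles V_i) d_i V_i. The irreducible dimensions for Z/4Z x D_7 are 1, 1, 1, 1, 1, 1, 1, 1, 2, 2, 2, 2, 2, 2, 2, 2, 2, 2, 2, 2: 8 irreducibles of dimension 1, each with multiplicity 1; 12 irreducibles of dimension 2, each with multiplicity 2. Total dimension 8*1*1 + 12*2*2 = 56 = |G|.

Derivation: General theorem: in the regular representation of a finite group G, each irreducible appears with multiplicity equal to its dimension. Check: dim(rho_reg) = sum d_i^2 = 1 + 1 + 1 + 1 + 1 + 1 + 1 + 1 + 4 + 4 + 4 + 4 + 4 + 4 + 4 + 4 + 4 + 4 + 4 + 4 = 56 = |G|.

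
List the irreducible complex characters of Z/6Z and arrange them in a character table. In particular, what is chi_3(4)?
Character table of Z/6Z (irreps indexed chi_0,...,chi_5 with chi_k(m) = zeta_6^(k*m), zeta_6 = exp(2*pi*i/6)):
  irrep \ class  {0} (size 1)  {1} (size 1)    {2} (size 1)    {3} (size 1)  {4} (size 1)    {5} (size 1)  
  chi_0          1             1               1               1             1               1             
  chi_1          1             exp(I*pi/3)     exp(2*I*pi/3)   -1            exp(-2*I*pi/3)  exp(-I*pi/3)  
  chi_2          1             exp(2*I*pi/3)   exp(-2*I*pi/3)  1             exp(2*I*pi/3)   exp(-2*I*pi/3)
  chi_3          1             -1              1               -1            1               -1            
  chi_4          1             exp(-2*I*pi/3)  exp(2*I*pi/3)   1             exp(-2*I*pi/3)  exp(2*I*pi/3) 
  chi_5          1             exp(-I*pi/3)    exp(-2*I*pi/3)  -1            exp(2*I*pi/3)   exp(I*pi/3)   

Spot check: chi_3(4) = zeta_6^(3*4) = zeta_6^12 = 1.

Justification: Z/6Z is abelian, so all 6 irreducible complex representations are 1-dimensional. They are given by chi_k(m) = zeta_6^(k*m) for k = 0,...,5. Row orthogonality: sum_m chi_k(m) conj(chi_l(m)) = 6 * [k = l].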